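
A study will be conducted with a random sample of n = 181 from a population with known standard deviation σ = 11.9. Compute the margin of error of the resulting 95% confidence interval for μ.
Margin of error = 1.73

Margin of error = z* · σ/√n
= 1.960 · 11.9/√181
= 1.960 · 11.9/13.4536
= 1.73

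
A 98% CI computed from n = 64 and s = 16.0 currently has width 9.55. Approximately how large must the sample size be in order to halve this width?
n ≈ 256

CI width ∝ 1/√n
To reduce width by factor 2, need √n to grow by 2 → need 2² = 4 times as many samples.

Current: n = 64, width = 9.55
New: n = 256, width ≈ 4.68

Width reduced by factor of 9.55/4.68 = 2.04.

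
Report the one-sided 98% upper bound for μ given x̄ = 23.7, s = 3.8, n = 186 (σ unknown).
μ ≤ 24.28

Upper bound (one-sided):
t* = 2.068 (one-sided for 98%)
Upper bound = x̄ + t* · s/√n = 23.7 + 2.068 · 3.8/√186 = 24.28

We are 98% confident that μ ≤ 24.28.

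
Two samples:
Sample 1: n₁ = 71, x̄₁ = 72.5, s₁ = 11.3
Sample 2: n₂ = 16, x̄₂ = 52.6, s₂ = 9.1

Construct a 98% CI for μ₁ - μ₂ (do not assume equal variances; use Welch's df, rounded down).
(13.35, 26.45)

Difference: x̄₁ - x̄₂ = 19.90
SE = √(s₁²/n₁ + s₂²/n₂) = √(11.3²/71 + 9.1²/16) = 2.6408
df = 26.55 → 26 (Welch–Satterthwaite, rounded down)
t* = 2.479

CI: 19.90 ± 2.479 · 2.6408 = 19.90 ± 6.55 = (13.35, 26.45)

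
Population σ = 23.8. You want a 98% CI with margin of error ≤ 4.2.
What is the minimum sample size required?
n ≥ 174

For margin E ≤ 4.2:
n ≥ (z* · σ / E)²
n ≥ (2.326 · 23.8 / 4.2)²
n ≥ 173.73

Minimum n = 174 (rounding up)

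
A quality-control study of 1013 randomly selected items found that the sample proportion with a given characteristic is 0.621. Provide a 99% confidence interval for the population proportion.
(0.582, 0.660)

Proportion CI:
SE = √(p̂(1-p̂)/n) = √(0.621 · 0.379 / 1013) = 0.01524

z* = 2.576
Margin = z* · SE = 2.576 · 0.01524 = 0.0393

CI: 0.621 ± 0.0393 = (0.582, 0.660)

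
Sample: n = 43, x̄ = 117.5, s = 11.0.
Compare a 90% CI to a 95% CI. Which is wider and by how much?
95% CI is wider by 1.13

df = 42
90% CI: t* = 1.682, (114.68, 120.32), width = 2 · t* · s/√n = 5.64
95% CI: t* = 2.018, (114.11, 120.89), width = 2 · t* · s/√n = 6.77

The 95% CI is wider by 6.77 - 5.64 = 1.13.
Higher confidence requires a wider interval.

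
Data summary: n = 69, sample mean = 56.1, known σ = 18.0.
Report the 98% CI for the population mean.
(51.06, 61.14)

z-interval (σ known):
z* = 2.326 for 98% confidence

Margin of error = z* · σ/√n = 2.326 · 18.0/√69 = 5.04

CI: (56.1 - 5.04, 56.1 + 5.04) = (51.06, 61.14)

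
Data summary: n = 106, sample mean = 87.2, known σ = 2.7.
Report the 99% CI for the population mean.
(86.52, 87.88)

z-interval (σ known):
z* = 2.576 for 99% confidence

Margin of error = z* · σ/√n = 2.576 · 2.7/√106 = 0.68

CI: (87.2 - 0.68, 87.2 + 0.68) = (86.52, 87.88)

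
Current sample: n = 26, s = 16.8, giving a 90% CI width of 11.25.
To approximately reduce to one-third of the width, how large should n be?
n ≈ 234

CI width ∝ 1/√n
To reduce width by factor 3, need √n to grow by 3 → need 3² = 9 times as many samples.

Current: n = 26, width = 11.25
New: n = 234, width ≈ 3.63

Width reduced by factor of 11.25/3.63 = 3.10.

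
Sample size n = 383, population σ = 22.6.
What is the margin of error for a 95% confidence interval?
Margin of error = 2.26

Margin of error = z* · σ/√n
= 1.960 · 22.6/√383
= 1.960 · 22.6/19.5704
= 2.26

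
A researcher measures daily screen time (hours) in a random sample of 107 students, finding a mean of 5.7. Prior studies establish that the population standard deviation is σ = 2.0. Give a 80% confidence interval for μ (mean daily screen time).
(5.45, 5.95)

z-interval (σ known):
z* = 1.282 for 80% confidence

Margin of error = z* · σ/√n = 1.282 · 2.0/√107 = 0.25

CI: (5.7 - 0.25, 5.7 + 0.25) = (5.45, 5.95)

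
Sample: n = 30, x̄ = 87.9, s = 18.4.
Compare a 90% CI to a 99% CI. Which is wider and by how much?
99% CI is wider by 7.10

df = 29
90% CI: t* = 1.699, (82.19, 93.61), width = 2 · t* · s/√n = 11.42
99% CI: t* = 2.756, (78.64, 97.16), width = 2 · t* · s/√n = 18.52

The 99% CI is wider by 18.52 - 11.42 = 7.10.
Higher confidence requires a wider interval.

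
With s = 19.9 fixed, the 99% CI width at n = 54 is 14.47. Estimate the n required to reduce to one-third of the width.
n ≈ 486

CI width ∝ 1/√n
To reduce width by factor 3, need √n to grow by 3 → need 3² = 9 times as many samples.

Current: n = 54, width = 14.47
New: n = 486, width ≈ 4.67

Width reduced by factor of 14.47/4.67 = 3.10.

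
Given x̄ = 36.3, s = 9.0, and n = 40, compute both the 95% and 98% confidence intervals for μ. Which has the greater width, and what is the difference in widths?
98% CI is wider by 1.14

df = 39
95% CI: t* = 2.023, (33.42, 39.18), width = 2 · t* · s/√n = 5.76
98% CI: t* = 2.426, (32.85, 39.75), width = 2 · t* · s/√n = 6.90

The 98% CI is wider by 6.90 - 5.76 = 1.14.
Higher confidence requires a wider interval.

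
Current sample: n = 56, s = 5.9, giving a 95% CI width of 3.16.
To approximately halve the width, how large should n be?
n ≈ 224

CI width ∝ 1/√n
To reduce width by factor 2, need √n to grow by 2 → need 2² = 4 times as many samples.

Current: n = 56, width = 3.16
New: n = 224, width ≈ 1.55

Width reduced by factor of 3.16/1.55 = 2.04.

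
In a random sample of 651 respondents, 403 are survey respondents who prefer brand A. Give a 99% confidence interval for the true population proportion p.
(0.570, 0.668)

Proportion CI:
p̂ = 403/651 = 0.61905
SE = √(p̂(1-p̂)/n) = √(0.61905 · 0.38095 / 651) = 0.01903

z* = 2.576
Margin = z* · SE = 2.576 · 0.01903 = 0.0490

CI: 0.61905 ± 0.0490 = (0.570, 0.668)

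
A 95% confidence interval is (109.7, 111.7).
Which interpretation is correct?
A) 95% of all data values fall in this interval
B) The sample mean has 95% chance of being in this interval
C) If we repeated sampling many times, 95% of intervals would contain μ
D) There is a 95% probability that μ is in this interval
C

A) Wrong — a CI is about the parameter μ, not individual data values.
B) Wrong — x̄ is observed and sits in the interval by construction.
C) Correct — this is the frequentist long-run coverage interpretation.
D) Wrong — μ is fixed; the randomness lives in the interval, not in μ.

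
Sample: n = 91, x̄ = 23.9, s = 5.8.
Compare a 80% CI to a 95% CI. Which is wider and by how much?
95% CI is wider by 0.85

df = 90
80% CI: t* = 1.291, (23.12, 24.68), width = 2 · t* · s/√n = 1.57
95% CI: t* = 1.987, (22.69, 25.11), width = 2 · t* · s/√n = 2.42

The 95% CI is wider by 2.42 - 1.57 = 0.85.
Higher confidence requires a wider interval.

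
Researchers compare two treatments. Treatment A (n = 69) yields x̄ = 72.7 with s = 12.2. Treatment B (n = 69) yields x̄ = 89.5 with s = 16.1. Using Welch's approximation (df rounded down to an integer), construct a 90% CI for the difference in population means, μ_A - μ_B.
(-20.83, -12.77)

Difference: x̄₁ - x̄₂ = -16.80
SE = √(s₁²/n₁ + s₂²/n₂) = √(12.2²/69 + 16.1²/69) = 2.4318
df = 126.73 → 126 (Welch–Satterthwaite, rounded down)
t* = 1.657

CI: -16.80 ± 1.657 · 2.4318 = -16.80 ± 4.03 = (-20.83, -12.77)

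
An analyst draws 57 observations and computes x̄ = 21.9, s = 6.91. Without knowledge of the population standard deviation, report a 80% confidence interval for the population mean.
(20.71, 23.09)

t-interval (σ unknown):
df = n - 1 = 56
t* = 1.297 for 80% confidence

Margin of error = t* · s/√n = 1.297 · 6.91/√57 = 1.19

CI: (20.71, 23.09)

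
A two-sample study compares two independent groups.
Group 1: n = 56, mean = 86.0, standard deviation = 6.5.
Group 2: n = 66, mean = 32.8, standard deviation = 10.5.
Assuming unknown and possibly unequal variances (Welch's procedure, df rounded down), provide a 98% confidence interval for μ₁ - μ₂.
(49.52, 56.88)

Difference: x̄₁ - x̄₂ = 53.20
SE = √(s₁²/n₁ + s₂²/n₂) = √(6.5²/56 + 10.5²/66) = 1.5572
df = 110.37 → 110 (Welch–Satterthwaite, rounded down)
t* = 2.361

CI: 53.20 ± 2.361 · 1.5572 = 53.20 ± 3.68 = (49.52, 56.88)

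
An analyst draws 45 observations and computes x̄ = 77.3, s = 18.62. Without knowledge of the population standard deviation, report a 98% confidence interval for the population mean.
(70.60, 84.00)

t-interval (σ unknown):
df = n - 1 = 44
t* = 2.414 for 98% confidence

Margin of error = t* · s/√n = 2.414 · 18.62/√45 = 6.70

CI: (70.60, 84.00)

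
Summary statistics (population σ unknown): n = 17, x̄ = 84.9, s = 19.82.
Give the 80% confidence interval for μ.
(78.47, 91.33)

t-interval (σ unknown):
df = n - 1 = 16
t* = 1.337 for 80% confidence

Margin of error = t* · s/√n = 1.337 · 19.82/√17 = 6.43

CI: (78.47, 91.33)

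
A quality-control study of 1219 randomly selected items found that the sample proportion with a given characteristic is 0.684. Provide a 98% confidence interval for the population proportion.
(0.653, 0.715)

Proportion CI:
SE = √(p̂(1-p̂)/n) = √(0.684 · 0.316 / 1219) = 0.01332

z* = 2.326
Margin = z* · SE = 2.326 · 0.01332 = 0.0310

CI: 0.684 ± 0.0310 = (0.653, 0.715)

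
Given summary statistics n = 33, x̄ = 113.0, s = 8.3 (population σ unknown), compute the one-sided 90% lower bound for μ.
μ ≥ 111.11

Lower bound (one-sided):
t* = 1.309 (one-sided for 90%)
Lower bound = x̄ - t* · s/√n = 113.0 - 1.309 · 8.3/√33 = 111.11

We are 90% confident that μ ≥ 111.11.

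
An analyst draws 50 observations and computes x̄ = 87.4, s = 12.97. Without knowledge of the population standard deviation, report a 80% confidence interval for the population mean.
(85.02, 89.78)

t-interval (σ unknown):
df = n - 1 = 49
t* = 1.299 for 80% confidence

Margin of error = t* · s/√n = 1.299 · 12.97/√50 = 2.38

CI: (85.02, 89.78)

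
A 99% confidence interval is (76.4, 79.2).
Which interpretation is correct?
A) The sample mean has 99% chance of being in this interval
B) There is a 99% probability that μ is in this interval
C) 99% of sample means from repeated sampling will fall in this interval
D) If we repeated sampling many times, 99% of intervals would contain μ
D

A) Wrong — x̄ is observed and sits in the interval by construction.
B) Wrong — μ is fixed; the randomness lives in the interval, not in μ.
C) Wrong — coverage applies to intervals containing μ, not to future x̄ values.
D) Correct — this is the frequentist long-run coverage interpretation.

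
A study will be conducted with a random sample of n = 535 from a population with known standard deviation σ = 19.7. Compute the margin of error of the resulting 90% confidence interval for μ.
Margin of error = 1.40

Margin of error = z* · σ/√n
= 1.645 · 19.7/√535
= 1.645 · 19.7/23.1301
= 1.40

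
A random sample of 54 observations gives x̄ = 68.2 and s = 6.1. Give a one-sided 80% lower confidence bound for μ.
μ ≥ 67.50

Lower bound (one-sided):
t* = 0.848 (one-sided for 80%)
Lower bound = x̄ - t* · s/√n = 68.2 - 0.848 · 6.1/√54 = 67.50

We are 80% confident that μ ≥ 67.50.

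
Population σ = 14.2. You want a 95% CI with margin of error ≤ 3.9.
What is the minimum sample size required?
n ≥ 51

For margin E ≤ 3.9:
n ≥ (z* · σ / E)²
n ≥ (1.960 · 14.2 / 3.9)²
n ≥ 50.93

Minimum n = 51 (rounding up)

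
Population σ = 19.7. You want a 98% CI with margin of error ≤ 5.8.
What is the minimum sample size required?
n ≥ 63

For margin E ≤ 5.8:
n ≥ (z* · σ / E)²
n ≥ (2.326 · 19.7 / 5.8)²
n ≥ 62.42

Minimum n = 63 (rounding up)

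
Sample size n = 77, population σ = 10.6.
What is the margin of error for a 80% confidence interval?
Margin of error = 1.55

Margin of error = z* · σ/√n
= 1.282 · 10.6/√77
= 1.282 · 10.6/8.7750
= 1.55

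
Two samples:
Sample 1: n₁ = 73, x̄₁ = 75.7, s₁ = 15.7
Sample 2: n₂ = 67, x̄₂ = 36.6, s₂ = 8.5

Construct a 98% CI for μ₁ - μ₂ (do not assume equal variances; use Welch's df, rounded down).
(34.12, 44.08)

Difference: x̄₁ - x̄₂ = 39.10
SE = √(s₁²/n₁ + s₂²/n₂) = √(15.7²/73 + 8.5²/67) = 2.1107
df = 112.78 → 112 (Welch–Satterthwaite, rounded down)
t* = 2.360

CI: 39.10 ± 2.360 · 2.1107 = 39.10 ± 4.98 = (34.12, 44.08)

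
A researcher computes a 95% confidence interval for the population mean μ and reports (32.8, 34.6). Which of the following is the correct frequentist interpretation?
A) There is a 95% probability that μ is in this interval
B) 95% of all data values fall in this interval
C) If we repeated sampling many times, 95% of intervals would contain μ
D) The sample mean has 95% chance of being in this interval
C

A) Wrong — μ is fixed; the randomness lives in the interval, not in μ.
B) Wrong — a CI is about the parameter μ, not individual data values.
C) Correct — this is the frequentist long-run coverage interpretation.
D) Wrong — x̄ is observed and sits in the interval by construction.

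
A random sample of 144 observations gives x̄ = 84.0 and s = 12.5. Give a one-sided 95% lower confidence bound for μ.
μ ≥ 82.28

Lower bound (one-sided):
t* = 1.656 (one-sided for 95%)
Lower bound = x̄ - t* · s/√n = 84.0 - 1.656 · 12.5/√144 = 82.28

We are 95% confident that μ ≥ 82.28.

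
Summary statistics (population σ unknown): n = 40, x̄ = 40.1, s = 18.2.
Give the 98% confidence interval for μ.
(33.12, 47.08)

t-interval (σ unknown):
df = n - 1 = 39
t* = 2.426 for 98% confidence

Margin of error = t* · s/√n = 2.426 · 18.2/√40 = 6.98

CI: (33.12, 47.08)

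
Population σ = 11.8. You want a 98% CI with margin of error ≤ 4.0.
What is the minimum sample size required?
n ≥ 48

For margin E ≤ 4.0:
n ≥ (z* · σ / E)²
n ≥ (2.326 · 11.8 / 4.0)²
n ≥ 47.08

Minimum n = 48 (rounding up)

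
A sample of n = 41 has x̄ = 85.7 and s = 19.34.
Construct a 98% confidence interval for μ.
(78.38, 93.02)

t-interval (σ unknown):
df = n - 1 = 40
t* = 2.423 for 98% confidence

Margin of error = t* · s/√n = 2.423 · 19.34/√41 = 7.32

CI: (78.38, 93.02)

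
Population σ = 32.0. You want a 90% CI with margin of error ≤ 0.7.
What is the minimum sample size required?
n ≥ 5656

For margin E ≤ 0.7:
n ≥ (z* · σ / E)²
n ≥ (1.645 · 32.0 / 0.7)²
n ≥ 5655.04

Minimum n = 5656 (rounding up)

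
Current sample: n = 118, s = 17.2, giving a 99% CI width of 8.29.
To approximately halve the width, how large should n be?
n ≈ 472

CI width ∝ 1/√n
To reduce width by factor 2, need √n to grow by 2 → need 2² = 4 times as many samples.

Current: n = 118, width = 8.29
New: n = 472, width ≈ 4.09

Width reduced by factor of 8.29/4.09 = 2.03.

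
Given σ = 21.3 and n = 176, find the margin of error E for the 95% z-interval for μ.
Margin of error = 3.15

Margin of error = z* · σ/√n
= 1.960 · 21.3/√176
= 1.960 · 21.3/13.2665
= 3.15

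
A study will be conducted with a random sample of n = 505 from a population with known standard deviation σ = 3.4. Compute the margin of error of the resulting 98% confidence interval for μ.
Margin of error = 0.35

Margin of error = z* · σ/√n
= 2.326 · 3.4/√505
= 2.326 · 3.4/22.4722
= 0.35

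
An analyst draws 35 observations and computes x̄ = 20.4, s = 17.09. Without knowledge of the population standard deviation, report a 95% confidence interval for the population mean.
(14.53, 26.27)

t-interval (σ unknown):
df = n - 1 = 34
t* = 2.032 for 95% confidence

Margin of error = t* · s/√n = 2.032 · 17.09/√35 = 5.87

CI: (14.53, 26.27)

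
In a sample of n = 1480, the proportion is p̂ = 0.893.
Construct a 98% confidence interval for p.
(0.874, 0.912)

Proportion CI:
SE = √(p̂(1-p̂)/n) = √(0.893 · 0.107 / 1480) = 0.00804

z* = 2.326
Margin = z* · SE = 2.326 · 0.00804 = 0.0187

CI: 0.893 ± 0.0187 = (0.874, 0.912)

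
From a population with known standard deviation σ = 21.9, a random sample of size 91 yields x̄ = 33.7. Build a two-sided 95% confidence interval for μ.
(29.20, 38.20)

z-interval (σ known):
z* = 1.960 for 95% confidence

Margin of error = z* · σ/√n = 1.960 · 21.9/√91 = 4.50

CI: (33.7 - 4.50, 33.7 + 4.50) = (29.20, 38.20)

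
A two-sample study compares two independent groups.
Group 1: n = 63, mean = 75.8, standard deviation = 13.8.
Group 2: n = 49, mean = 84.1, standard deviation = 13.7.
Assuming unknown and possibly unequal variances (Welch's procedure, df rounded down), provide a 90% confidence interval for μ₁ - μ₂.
(-12.65, -3.95)

Difference: x̄₁ - x̄₂ = -8.30
SE = √(s₁²/n₁ + s₂²/n₂) = √(13.8²/63 + 13.7²/49) = 2.6179
df = 103.67 → 103 (Welch–Satterthwaite, rounded down)
t* = 1.660

CI: -8.30 ± 1.660 · 2.6179 = -8.30 ± 4.35 = (-12.65, -3.95)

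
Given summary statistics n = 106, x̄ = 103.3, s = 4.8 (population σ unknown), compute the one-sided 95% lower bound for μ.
μ ≥ 102.53

Lower bound (one-sided):
t* = 1.659 (one-sided for 95%)
Lower bound = x̄ - t* · s/√n = 103.3 - 1.659 · 4.8/√106 = 102.53

We are 95% confident that μ ≥ 102.53.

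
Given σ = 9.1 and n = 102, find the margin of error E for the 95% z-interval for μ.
Margin of error = 1.77

Margin of error = z* · σ/√n
= 1.960 · 9.1/√102
= 1.960 · 9.1/10.0995
= 1.77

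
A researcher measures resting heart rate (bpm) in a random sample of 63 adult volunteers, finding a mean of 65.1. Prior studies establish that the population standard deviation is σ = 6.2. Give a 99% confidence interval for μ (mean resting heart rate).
(63.09, 67.11)

z-interval (σ known):
z* = 2.576 for 99% confidence

Margin of error = z* · σ/√n = 2.576 · 6.2/√63 = 2.01

CI: (65.1 - 2.01, 65.1 + 2.01) = (63.09, 67.11)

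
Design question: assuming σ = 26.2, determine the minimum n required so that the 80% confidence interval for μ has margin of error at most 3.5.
n ≥ 93

For margin E ≤ 3.5:
n ≥ (z* · σ / E)²
n ≥ (1.282 · 26.2 / 3.5)²
n ≥ 92.10

Minimum n = 93 (rounding up)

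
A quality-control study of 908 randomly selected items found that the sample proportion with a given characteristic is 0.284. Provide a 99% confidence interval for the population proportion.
(0.245, 0.323)

Proportion CI:
SE = √(p̂(1-p̂)/n) = √(0.284 · 0.716 / 908) = 0.01496

z* = 2.576
Margin = z* · SE = 2.576 · 0.01496 = 0.0385

CI: 0.284 ± 0.0385 = (0.245, 0.323)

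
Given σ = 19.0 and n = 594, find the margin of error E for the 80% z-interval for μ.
Margin of error = 1.00

Margin of error = z* · σ/√n
= 1.282 · 19.0/√594
= 1.282 · 19.0/24.3721
= 1.00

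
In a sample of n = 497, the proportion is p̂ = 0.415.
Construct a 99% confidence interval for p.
(0.358, 0.472)

Proportion CI:
SE = √(p̂(1-p̂)/n) = √(0.415 · 0.585 / 497) = 0.02210

z* = 2.576
Margin = z* · SE = 2.576 · 0.02210 = 0.0569

CI: 0.415 ± 0.0569 = (0.358, 0.472)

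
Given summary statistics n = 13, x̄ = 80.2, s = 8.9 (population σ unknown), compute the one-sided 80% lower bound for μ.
μ ≥ 78.05

Lower bound (one-sided):
t* = 0.873 (one-sided for 80%)
Lower bound = x̄ - t* · s/√n = 80.2 - 0.873 · 8.9/√13 = 78.05

We are 80% confident that μ ≥ 78.05.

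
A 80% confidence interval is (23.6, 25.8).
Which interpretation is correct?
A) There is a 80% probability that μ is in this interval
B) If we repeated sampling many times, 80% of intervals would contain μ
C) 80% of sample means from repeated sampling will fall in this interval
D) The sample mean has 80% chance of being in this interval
B

A) Wrong — μ is fixed; the randomness lives in the interval, not in μ.
B) Correct — this is the frequentist long-run coverage interpretation.
C) Wrong — coverage applies to intervals containing μ, not to future x̄ values.
D) Wrong — x̄ is observed and sits in the interval by construction.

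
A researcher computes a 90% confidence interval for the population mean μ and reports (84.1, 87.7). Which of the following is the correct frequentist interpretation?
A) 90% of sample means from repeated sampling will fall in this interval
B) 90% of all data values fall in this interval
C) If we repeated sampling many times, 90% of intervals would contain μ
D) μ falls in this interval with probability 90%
C

A) Wrong — coverage applies to intervals containing μ, not to future x̄ values.
B) Wrong — a CI is about the parameter μ, not individual data values.
C) Correct — this is the frequentist long-run coverage interpretation.
D) Wrong — μ is fixed; the randomness lives in the interval, not in μ.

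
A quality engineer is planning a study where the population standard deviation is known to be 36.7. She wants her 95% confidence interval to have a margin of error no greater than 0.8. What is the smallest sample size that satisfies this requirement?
n ≥ 8085

For margin E ≤ 0.8:
n ≥ (z* · σ / E)²
n ≥ (1.960 · 36.7 / 0.8)²
n ≥ 8084.71

Minimum n = 8085 (rounding up)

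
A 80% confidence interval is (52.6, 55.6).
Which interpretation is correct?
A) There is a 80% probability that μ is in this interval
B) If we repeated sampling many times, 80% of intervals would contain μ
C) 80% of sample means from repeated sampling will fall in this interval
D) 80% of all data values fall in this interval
B

A) Wrong — μ is fixed; the randomness lives in the interval, not in μ.
B) Correct — this is the frequentist long-run coverage interpretation.
C) Wrong — coverage applies to intervals containing μ, not to future x̄ values.
D) Wrong — a CI is about the parameter μ, not individual data values.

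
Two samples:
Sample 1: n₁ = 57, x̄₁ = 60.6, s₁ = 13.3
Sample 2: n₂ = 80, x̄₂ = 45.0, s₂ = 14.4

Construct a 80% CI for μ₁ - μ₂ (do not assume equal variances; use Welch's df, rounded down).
(12.53, 18.67)

Difference: x̄₁ - x̄₂ = 15.60
SE = √(s₁²/n₁ + s₂²/n₂) = √(13.3²/57 + 14.4²/80) = 2.3865
df = 126.20 → 126 (Welch–Satterthwaite, rounded down)
t* = 1.288

CI: 15.60 ± 1.288 · 2.3865 = 15.60 ± 3.07 = (12.53, 18.67)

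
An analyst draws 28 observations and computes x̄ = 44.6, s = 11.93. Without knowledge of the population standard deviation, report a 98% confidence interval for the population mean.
(39.02, 50.18)

t-interval (σ unknown):
df = n - 1 = 27
t* = 2.473 for 98% confidence

Margin of error = t* · s/√n = 2.473 · 11.93/√28 = 5.58

CI: (39.02, 50.18)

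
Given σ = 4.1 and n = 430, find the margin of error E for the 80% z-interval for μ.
Margin of error = 0.25

Margin of error = z* · σ/√n
= 1.282 · 4.1/√430
= 1.282 · 4.1/20.7364
= 0.25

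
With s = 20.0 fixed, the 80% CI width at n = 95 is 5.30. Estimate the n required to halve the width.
n ≈ 380

CI width ∝ 1/√n
To reduce width by factor 2, need √n to grow by 2 → need 2² = 4 times as many samples.

Current: n = 95, width = 5.30
New: n = 380, width ≈ 2.63

Width reduced by factor of 5.30/2.63 = 2.02.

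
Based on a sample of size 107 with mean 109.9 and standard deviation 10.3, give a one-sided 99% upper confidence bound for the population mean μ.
μ ≤ 112.25

Upper bound (one-sided):
t* = 2.362 (one-sided for 99%)
Upper bound = x̄ + t* · s/√n = 109.9 + 2.362 · 10.3/√107 = 112.25

We are 99% confident that μ ≤ 112.25.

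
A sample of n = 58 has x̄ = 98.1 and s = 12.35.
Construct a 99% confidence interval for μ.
(93.78, 102.42)

t-interval (σ unknown):
df = n - 1 = 57
t* = 2.665 for 99% confidence

Margin of error = t* · s/√n = 2.665 · 12.35/√58 = 4.32

CI: (93.78, 102.42)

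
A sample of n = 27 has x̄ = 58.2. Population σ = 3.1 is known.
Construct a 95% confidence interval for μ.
(57.03, 59.37)

z-interval (σ known):
z* = 1.960 for 95% confidence

Margin of error = z* · σ/√n = 1.960 · 3.1/√27 = 1.17

CI: (58.2 - 1.17, 58.2 + 1.17) = (57.03, 59.37)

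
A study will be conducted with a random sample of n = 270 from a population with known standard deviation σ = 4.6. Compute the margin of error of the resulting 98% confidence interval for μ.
Margin of error = 0.65

Margin of error = z* · σ/√n
= 2.326 · 4.6/√270
= 2.326 · 4.6/16.4317
= 0.65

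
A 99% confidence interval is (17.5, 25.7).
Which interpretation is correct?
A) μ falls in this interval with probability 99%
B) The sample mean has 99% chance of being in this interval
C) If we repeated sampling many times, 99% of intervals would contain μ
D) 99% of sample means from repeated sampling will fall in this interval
C

A) Wrong — μ is fixed; the randomness lives in the interval, not in μ.
B) Wrong — x̄ is observed and sits in the interval by construction.
C) Correct — this is the frequentist long-run coverage interpretation.
D) Wrong — coverage applies to intervals containing μ, not to future x̄ values.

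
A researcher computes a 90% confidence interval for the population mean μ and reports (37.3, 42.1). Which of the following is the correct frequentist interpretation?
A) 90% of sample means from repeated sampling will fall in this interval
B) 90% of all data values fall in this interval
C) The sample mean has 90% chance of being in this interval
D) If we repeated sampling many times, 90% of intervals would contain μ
D

A) Wrong — coverage applies to intervals containing μ, not to future x̄ values.
B) Wrong — a CI is about the parameter μ, not individual data values.
C) Wrong — x̄ is observed and sits in the interval by construction.
D) Correct — this is the frequentist long-run coverage interpretation.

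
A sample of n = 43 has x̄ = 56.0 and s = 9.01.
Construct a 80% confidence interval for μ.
(54.21, 57.79)

t-interval (σ unknown):
df = n - 1 = 42
t* = 1.302 for 80% confidence

Margin of error = t* · s/√n = 1.302 · 9.01/√43 = 1.79

CI: (54.21, 57.79)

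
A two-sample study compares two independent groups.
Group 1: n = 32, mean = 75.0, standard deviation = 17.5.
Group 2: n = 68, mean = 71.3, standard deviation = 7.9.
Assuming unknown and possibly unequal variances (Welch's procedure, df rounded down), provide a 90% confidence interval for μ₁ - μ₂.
(-1.76, 9.16)

Difference: x̄₁ - x̄₂ = 3.70
SE = √(s₁²/n₁ + s₂²/n₂) = √(17.5²/32 + 7.9²/68) = 3.2385
df = 37.07 → 37 (Welch–Satterthwaite, rounded down)
t* = 1.687

CI: 3.70 ± 1.687 · 3.2385 = 3.70 ± 5.46 = (-1.76, 9.16)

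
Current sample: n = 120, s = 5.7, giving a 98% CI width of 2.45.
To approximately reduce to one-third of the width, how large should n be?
n ≈ 1080

CI width ∝ 1/√n
To reduce width by factor 3, need √n to grow by 3 → need 3² = 9 times as many samples.

Current: n = 120, width = 2.45
New: n = 1080, width ≈ 0.81

Width reduced by factor of 2.45/0.81 = 3.02.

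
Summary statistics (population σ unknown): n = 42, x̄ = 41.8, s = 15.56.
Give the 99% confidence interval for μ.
(35.32, 48.28)

t-interval (σ unknown):
df = n - 1 = 41
t* = 2.701 for 99% confidence

Margin of error = t* · s/√n = 2.701 · 15.56/√42 = 6.48

CI: (35.32, 48.28)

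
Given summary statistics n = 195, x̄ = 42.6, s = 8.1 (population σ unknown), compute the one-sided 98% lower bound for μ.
μ ≥ 41.40

Lower bound (one-sided):
t* = 2.068 (one-sided for 98%)
Lower bound = x̄ - t* · s/√n = 42.6 - 2.068 · 8.1/√195 = 41.40

We are 98% confident that μ ≥ 41.40.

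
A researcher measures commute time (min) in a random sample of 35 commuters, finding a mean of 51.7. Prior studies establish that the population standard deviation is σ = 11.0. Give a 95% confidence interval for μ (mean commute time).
(48.06, 55.34)

z-interval (σ known):
z* = 1.960 for 95% confidence

Margin of error = z* · σ/√n = 1.960 · 11.0/√35 = 3.64

CI: (51.7 - 3.64, 51.7 + 3.64) = (48.06, 55.34)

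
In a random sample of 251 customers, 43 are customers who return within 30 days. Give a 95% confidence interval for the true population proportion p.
(0.125, 0.218)

Proportion CI:
p̂ = 43/251 = 0.17131
SE = √(p̂(1-p̂)/n) = √(0.17131 · 0.82869 / 251) = 0.02378

z* = 1.960
Margin = z* · SE = 1.960 · 0.02378 = 0.0466

CI: 0.17131 ± 0.0466 = (0.125, 0.218)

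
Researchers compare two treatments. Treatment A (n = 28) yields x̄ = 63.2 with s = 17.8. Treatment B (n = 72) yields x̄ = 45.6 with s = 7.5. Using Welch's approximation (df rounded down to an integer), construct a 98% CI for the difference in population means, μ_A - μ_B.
(9.05, 26.15)

Difference: x̄₁ - x̄₂ = 17.60
SE = √(s₁²/n₁ + s₂²/n₂) = √(17.8²/28 + 7.5²/72) = 3.4781
df = 30.80 → 30 (Welch–Satterthwaite, rounded down)
t* = 2.457

CI: 17.60 ± 2.457 · 3.4781 = 17.60 ± 8.55 = (9.05, 26.15)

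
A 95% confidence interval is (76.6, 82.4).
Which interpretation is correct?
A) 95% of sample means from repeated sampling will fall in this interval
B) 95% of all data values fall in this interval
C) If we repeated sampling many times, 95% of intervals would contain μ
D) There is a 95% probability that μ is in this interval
C

A) Wrong — coverage applies to intervals containing μ, not to future x̄ values.
B) Wrong — a CI is about the parameter μ, not individual data values.
C) Correct — this is the frequentist long-run coverage interpretation.
D) Wrong — μ is fixed; the randomness lives in the interval, not in μ.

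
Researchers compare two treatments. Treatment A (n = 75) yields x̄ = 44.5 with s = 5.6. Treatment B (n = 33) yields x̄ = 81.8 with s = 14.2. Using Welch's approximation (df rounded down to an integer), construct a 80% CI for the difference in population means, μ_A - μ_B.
(-40.64, -33.96)

Difference: x̄₁ - x̄₂ = -37.30
SE = √(s₁²/n₁ + s₂²/n₂) = √(5.6²/75 + 14.2²/33) = 2.5551
df = 36.46 → 36 (Welch–Satterthwaite, rounded down)
t* = 1.306

CI: -37.30 ± 1.306 · 2.5551 = -37.30 ± 3.34 = (-40.64, -33.96)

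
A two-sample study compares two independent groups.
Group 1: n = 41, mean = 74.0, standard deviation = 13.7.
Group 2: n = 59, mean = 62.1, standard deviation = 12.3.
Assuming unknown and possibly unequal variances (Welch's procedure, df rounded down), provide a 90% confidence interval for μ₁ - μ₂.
(7.45, 16.35)

Difference: x̄₁ - x̄₂ = 11.90
SE = √(s₁²/n₁ + s₂²/n₂) = √(13.7²/41 + 12.3²/59) = 2.6725
df = 80.04 → 80 (Welch–Satterthwaite, rounded down)
t* = 1.664

CI: 11.90 ± 1.664 · 2.6725 = 11.90 ± 4.45 = (7.45, 16.35)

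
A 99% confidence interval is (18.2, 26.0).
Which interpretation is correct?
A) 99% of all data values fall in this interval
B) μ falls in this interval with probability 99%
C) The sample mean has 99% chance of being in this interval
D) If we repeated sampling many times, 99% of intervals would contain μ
D

A) Wrong — a CI is about the parameter μ, not individual data values.
B) Wrong — μ is fixed; the randomness lives in the interval, not in μ.
C) Wrong — x̄ is observed and sits in the interval by construction.
D) Correct — this is the frequentist long-run coverage interpretation.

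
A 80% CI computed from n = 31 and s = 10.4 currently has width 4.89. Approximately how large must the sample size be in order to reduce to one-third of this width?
n ≈ 279

CI width ∝ 1/√n
To reduce width by factor 3, need √n to grow by 3 → need 3² = 9 times as many samples.

Current: n = 31, width = 4.89
New: n = 279, width ≈ 1.60

Width reduced by factor of 4.89/1.60 = 3.06.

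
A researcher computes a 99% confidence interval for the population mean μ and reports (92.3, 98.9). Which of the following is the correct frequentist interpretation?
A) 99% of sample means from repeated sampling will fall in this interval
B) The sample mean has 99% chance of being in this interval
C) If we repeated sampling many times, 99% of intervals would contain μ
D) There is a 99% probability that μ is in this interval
C

A) Wrong — coverage applies to intervals containing μ, not to future x̄ values.
B) Wrong — x̄ is observed and sits in the interval by construction.
C) Correct — this is the frequentist long-run coverage interpretation.
D) Wrong — μ is fixed; the randomness lives in the interval, not in μ.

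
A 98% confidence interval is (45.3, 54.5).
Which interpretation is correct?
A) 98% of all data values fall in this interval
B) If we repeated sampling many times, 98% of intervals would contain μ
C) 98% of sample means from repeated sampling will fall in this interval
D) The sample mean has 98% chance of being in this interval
B

A) Wrong — a CI is about the parameter μ, not individual data values.
B) Correct — this is the frequentist long-run coverage interpretation.
C) Wrong — coverage applies to intervals containing μ, not to future x̄ values.
D) Wrong — x̄ is observed and sits in the interval by construction.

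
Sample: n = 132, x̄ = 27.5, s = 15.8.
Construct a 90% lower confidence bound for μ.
μ ≥ 25.73

Lower bound (one-sided):
t* = 1.288 (one-sided for 90%)
Lower bound = x̄ - t* · s/√n = 27.5 - 1.288 · 15.8/√132 = 25.73

We are 90% confident that μ ≥ 25.73.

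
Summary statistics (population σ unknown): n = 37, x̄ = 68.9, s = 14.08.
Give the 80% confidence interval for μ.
(65.88, 71.92)

t-interval (σ unknown):
df = n - 1 = 36
t* = 1.306 for 80% confidence

Margin of error = t* · s/√n = 1.306 · 14.08/√37 = 3.02

CI: (65.88, 71.92)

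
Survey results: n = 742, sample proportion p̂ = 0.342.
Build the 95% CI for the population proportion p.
(0.308, 0.376)

Proportion CI:
SE = √(p̂(1-p̂)/n) = √(0.342 · 0.658 / 742) = 0.01742

z* = 1.960
Margin = z* · SE = 1.960 · 0.01742 = 0.0341

CI: 0.342 ± 0.0341 = (0.308, 0.376)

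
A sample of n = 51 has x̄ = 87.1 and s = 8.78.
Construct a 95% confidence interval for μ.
(84.63, 89.57)

t-interval (σ unknown):
df = n - 1 = 50
t* = 2.009 for 95% confidence

Margin of error = t* · s/√n = 2.009 · 8.78/√51 = 2.47

CI: (84.63, 89.57)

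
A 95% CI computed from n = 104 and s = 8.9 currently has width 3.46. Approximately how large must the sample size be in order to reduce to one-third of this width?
n ≈ 936

CI width ∝ 1/√n
To reduce width by factor 3, need √n to grow by 3 → need 3² = 9 times as many samples.

Current: n = 104, width = 3.46
New: n = 936, width ≈ 1.14

Width reduced by factor of 3.46/1.14 = 3.04.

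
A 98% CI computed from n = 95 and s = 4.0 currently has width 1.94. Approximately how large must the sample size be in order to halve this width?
n ≈ 380

CI width ∝ 1/√n
To reduce width by factor 2, need √n to grow by 2 → need 2² = 4 times as many samples.

Current: n = 95, width = 1.94
New: n = 380, width ≈ 0.96

Width reduced by factor of 1.94/0.96 = 2.02.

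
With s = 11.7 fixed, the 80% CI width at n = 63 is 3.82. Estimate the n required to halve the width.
n ≈ 252

CI width ∝ 1/√n
To reduce width by factor 2, need √n to grow by 2 → need 2² = 4 times as many samples.

Current: n = 63, width = 3.82
New: n = 252, width ≈ 1.89

Width reduced by factor of 3.82/1.89 = 2.02.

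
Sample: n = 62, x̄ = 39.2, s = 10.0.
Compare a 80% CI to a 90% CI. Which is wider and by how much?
90% CI is wider by 0.95

df = 61
80% CI: t* = 1.296, (37.55, 40.85), width = 2 · t* · s/√n = 3.29
90% CI: t* = 1.670, (37.08, 41.32), width = 2 · t* · s/√n = 4.24

The 90% CI is wider by 4.24 - 3.29 = 0.95.
Higher confidence requires a wider interval.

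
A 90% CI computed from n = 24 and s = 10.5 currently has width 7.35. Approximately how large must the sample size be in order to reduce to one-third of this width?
n ≈ 216

CI width ∝ 1/√n
To reduce width by factor 3, need √n to grow by 3 → need 3² = 9 times as many samples.

Current: n = 24, width = 7.35
New: n = 216, width ≈ 2.36

Width reduced by factor of 7.35/2.36 = 3.11.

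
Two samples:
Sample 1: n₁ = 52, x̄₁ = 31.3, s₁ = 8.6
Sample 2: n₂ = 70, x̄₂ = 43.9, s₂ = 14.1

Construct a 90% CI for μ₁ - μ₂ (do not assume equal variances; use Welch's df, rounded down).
(-16.02, -9.18)

Difference: x̄₁ - x̄₂ = -12.60
SE = √(s₁²/n₁ + s₂²/n₂) = √(8.6²/52 + 14.1²/70) = 2.0646
df = 116.04 → 116 (Welch–Satterthwaite, rounded down)
t* = 1.658

CI: -12.60 ± 1.658 · 2.0646 = -12.60 ± 3.42 = (-16.02, -9.18)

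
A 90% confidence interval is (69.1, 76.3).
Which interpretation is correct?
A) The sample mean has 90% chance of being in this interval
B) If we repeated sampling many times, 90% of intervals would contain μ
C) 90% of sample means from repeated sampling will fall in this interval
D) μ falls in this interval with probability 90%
B

A) Wrong — x̄ is observed and sits in the interval by construction.
B) Correct — this is the frequentist long-run coverage interpretation.
C) Wrong — coverage applies to intervals containing μ, not to future x̄ values.
D) Wrong — μ is fixed; the randomness lives in the interval, not in μ.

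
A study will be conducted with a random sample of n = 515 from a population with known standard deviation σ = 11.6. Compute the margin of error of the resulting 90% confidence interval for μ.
Margin of error = 0.84

Margin of error = z* · σ/√n
= 1.645 · 11.6/√515
= 1.645 · 11.6/22.6936
= 0.84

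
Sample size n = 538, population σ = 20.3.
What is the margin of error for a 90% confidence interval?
Margin of error = 1.44

Margin of error = z* · σ/√n
= 1.645 · 20.3/√538
= 1.645 · 20.3/23.1948
= 1.44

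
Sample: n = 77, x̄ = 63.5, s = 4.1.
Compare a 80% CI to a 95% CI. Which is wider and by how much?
95% CI is wider by 0.65

df = 76
80% CI: t* = 1.293, (62.90, 64.10), width = 2 · t* · s/√n = 1.21
95% CI: t* = 1.992, (62.57, 64.43), width = 2 · t* · s/√n = 1.86

The 95% CI is wider by 1.86 - 1.21 = 0.65.
Higher confidence requires a wider interval.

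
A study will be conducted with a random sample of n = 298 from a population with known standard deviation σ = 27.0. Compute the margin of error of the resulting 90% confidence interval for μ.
Margin of error = 2.57

Margin of error = z* · σ/√n
= 1.645 · 27.0/√298
= 1.645 · 27.0/17.2627
= 2.57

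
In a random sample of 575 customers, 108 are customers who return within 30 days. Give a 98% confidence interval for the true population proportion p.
(0.150, 0.226)

Proportion CI:
p̂ = 108/575 = 0.18783
SE = √(p̂(1-p̂)/n) = √(0.18783 · 0.81217 / 575) = 0.01629

z* = 2.326
Margin = z* · SE = 2.326 · 0.01629 = 0.0379

CI: 0.18783 ± 0.0379 = (0.150, 0.226)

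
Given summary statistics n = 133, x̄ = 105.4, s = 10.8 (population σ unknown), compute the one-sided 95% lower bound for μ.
μ ≥ 103.85

Lower bound (one-sided):
t* = 1.656 (one-sided for 95%)
Lower bound = x̄ - t* · s/√n = 105.4 - 1.656 · 10.8/√133 = 103.85

We are 95% confident that μ ≥ 103.85.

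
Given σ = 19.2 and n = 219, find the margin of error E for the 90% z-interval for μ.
Margin of error = 2.13

Margin of error = z* · σ/√n
= 1.645 · 19.2/√219
= 1.645 · 19.2/14.7986
= 2.13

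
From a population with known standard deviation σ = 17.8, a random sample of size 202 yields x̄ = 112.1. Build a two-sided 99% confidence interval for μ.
(108.87, 115.33)

z-interval (σ known):
z* = 2.576 for 99% confidence

Margin of error = z* · σ/√n = 2.576 · 17.8/√202 = 3.23

CI: (112.1 - 3.23, 112.1 + 3.23) = (108.87, 115.33)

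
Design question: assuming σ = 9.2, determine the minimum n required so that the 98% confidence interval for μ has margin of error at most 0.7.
n ≥ 935

For margin E ≤ 0.7:
n ≥ (z* · σ / E)²
n ≥ (2.326 · 9.2 / 0.7)²
n ≥ 934.54

Minimum n = 935 (rounding up)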